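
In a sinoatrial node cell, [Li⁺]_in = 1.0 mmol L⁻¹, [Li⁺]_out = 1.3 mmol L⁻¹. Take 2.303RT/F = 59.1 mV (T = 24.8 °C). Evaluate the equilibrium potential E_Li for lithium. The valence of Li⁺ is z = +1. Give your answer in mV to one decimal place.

6.7 mV

E = (59.1/z) · log₁₀([Li⁺]_out/[Li⁺]_in) with z = +1.
= (59.1/1) · log₁₀(1.3/1.0) = 59.10 · log₁₀(1.3)
= 59.10 · (0.1139) = 6.73 mV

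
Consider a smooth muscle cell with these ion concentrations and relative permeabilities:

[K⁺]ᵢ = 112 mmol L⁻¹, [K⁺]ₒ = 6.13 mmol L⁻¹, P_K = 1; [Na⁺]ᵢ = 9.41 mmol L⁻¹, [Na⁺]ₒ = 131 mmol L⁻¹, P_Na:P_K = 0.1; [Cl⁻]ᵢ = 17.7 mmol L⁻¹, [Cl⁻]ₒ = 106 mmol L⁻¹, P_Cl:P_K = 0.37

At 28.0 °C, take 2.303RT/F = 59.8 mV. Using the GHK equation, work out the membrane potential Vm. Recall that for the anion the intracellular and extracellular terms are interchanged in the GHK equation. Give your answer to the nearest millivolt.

-46 mV

Vm = 59.8 · log₁₀[(Σ P·[cation]ₒ + Σ P·[anion]ᵢ) / (Σ P·[cation]ᵢ + Σ P·[anion]ₒ)]
Numerator = 1×6.13 + 0.1×131 + 0.37×17.7 = 25.78
Denominator = 1×112 + 0.1×9.41 + 0.37×106 = 152.2
Vm = 59.8 · log₁₀(0.16942) = 59.8 × (-0.7710) = -46.11 mV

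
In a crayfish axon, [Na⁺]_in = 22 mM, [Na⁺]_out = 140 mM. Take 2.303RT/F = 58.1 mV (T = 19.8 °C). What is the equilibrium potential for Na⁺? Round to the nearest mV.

47 mV

E = (58.1/z) · log₁₀([Na⁺]_out/[Na⁺]_in) with z = +1.
= (58.1/1) · log₁₀(140/22) = 58.10 · log₁₀(6.364)
= 58.10 · (0.8037) = 46.70 mV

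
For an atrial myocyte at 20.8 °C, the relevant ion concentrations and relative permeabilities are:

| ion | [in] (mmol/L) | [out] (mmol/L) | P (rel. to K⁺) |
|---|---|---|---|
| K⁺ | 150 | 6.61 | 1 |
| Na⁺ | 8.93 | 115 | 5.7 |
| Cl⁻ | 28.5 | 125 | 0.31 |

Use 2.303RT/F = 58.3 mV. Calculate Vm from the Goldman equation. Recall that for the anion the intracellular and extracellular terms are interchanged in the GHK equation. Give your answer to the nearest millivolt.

Vm = 58.3 · log₁₀[(Σ P·[cation]ₒ + Σ P·[anion]ᵢ) / (Σ P·[cation]ᵢ + Σ P·[anion]ₒ)]
Numerator = 1×6.61 + 5.7×115 + 0.31×28.5 = 670.9
Denominator = 1×150 + 5.7×8.93 + 0.31×125 = 239.7
Vm = 58.3 · log₁₀(2.7997) = 58.3 × (0.4471) = 26.07 mV

26 mV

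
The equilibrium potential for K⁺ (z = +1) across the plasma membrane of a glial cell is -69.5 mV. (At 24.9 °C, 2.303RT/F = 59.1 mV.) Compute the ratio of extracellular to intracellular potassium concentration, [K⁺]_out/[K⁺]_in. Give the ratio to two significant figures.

log₁₀([out]/[in]) = E·z/(59.1) = -69.5 × 1 / 59.1 = -1.1760
[out]/[in] = 10^(-1.1760) = 0.06668

0.067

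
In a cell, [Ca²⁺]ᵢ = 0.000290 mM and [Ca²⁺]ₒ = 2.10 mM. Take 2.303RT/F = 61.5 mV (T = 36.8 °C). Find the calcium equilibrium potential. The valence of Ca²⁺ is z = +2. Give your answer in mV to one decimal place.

E = (61.5/z) · log₁₀([Ca²⁺]_out/[Ca²⁺]_in) with z = +2.
= (61.5/2) · log₁₀(2.10/0.000290) = 30.75 · log₁₀(7241)
= 30.75 · (3.8598) = 118.69 mV

118.7 mV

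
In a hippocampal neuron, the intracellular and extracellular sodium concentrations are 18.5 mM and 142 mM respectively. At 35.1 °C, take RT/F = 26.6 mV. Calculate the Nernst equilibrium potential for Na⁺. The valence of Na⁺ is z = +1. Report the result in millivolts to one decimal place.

E = (26.6/z) · ln([Na⁺]_out/[Na⁺]_in) with z = +1.
= (26.6/1) · ln(142/18.5) = 26.60 · ln(7.676)
= 26.60 · (2.0381) = 54.21 mV

54.2 mV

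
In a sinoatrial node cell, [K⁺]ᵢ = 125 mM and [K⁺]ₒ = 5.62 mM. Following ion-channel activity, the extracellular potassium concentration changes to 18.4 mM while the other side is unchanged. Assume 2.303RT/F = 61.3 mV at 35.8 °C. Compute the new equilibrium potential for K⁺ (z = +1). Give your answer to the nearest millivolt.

After the shift: [K⁺]_out = 18.4, [K⁺]_in = 125 mM.
E_new = (61.3/1)·log₁₀(18.4/125) = 61.30 · (-0.8321) = -51.01 mV

-51 mV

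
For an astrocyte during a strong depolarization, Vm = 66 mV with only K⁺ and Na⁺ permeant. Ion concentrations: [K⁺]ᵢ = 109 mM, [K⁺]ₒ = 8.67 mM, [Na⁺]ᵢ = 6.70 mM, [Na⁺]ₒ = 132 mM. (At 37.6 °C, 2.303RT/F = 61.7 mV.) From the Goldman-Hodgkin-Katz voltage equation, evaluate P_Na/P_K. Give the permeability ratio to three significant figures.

23.8

Let α = P_Na/P_K. GHK: Vm = 61.7·log₁₀[(Kₒ + α·Naₒ)/(Kᵢ + α·Naᵢ)].
10^(Vm/61.7) = 10^(66.0/61.7) = 11.741
So 11.741·(Kᵢ + α·Naᵢ) = Kₒ + α·Naₒ → α = (11.741·109.0 − 8.67) / (132.0 − 11.741·6.7)
α = (1280 − 8.67) / (132.0 − 78.66) = 1271/53.34 = 23.83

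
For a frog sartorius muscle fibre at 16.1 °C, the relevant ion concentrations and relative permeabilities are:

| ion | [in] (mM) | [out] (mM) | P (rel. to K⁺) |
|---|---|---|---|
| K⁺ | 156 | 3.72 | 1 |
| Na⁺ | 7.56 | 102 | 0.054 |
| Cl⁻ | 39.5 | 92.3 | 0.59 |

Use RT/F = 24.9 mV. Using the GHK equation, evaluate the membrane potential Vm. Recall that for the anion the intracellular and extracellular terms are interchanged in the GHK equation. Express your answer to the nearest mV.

-47 mV

Vm = 24.9 · ln[(Σ P·[cation]ₒ + Σ P·[anion]ᵢ) / (Σ P·[cation]ᵢ + Σ P·[anion]ₒ)]
Numerator = 1×3.72 + 0.054×102 + 0.59×39.5 = 32.53
Denominator = 1×156 + 0.054×7.56 + 0.59×92.3 = 210.9
Vm = 24.9 · ln(0.15428) = 24.9 × (-1.8690) = -46.54 mV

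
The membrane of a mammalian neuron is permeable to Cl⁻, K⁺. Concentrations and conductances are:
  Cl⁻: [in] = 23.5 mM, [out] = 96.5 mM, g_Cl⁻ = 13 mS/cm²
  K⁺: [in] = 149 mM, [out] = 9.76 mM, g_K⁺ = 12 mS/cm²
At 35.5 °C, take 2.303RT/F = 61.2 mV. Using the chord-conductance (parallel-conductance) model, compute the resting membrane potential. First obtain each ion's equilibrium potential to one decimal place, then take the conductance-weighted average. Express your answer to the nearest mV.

E_Cl⁻ = (61.2/-1)·log₁₀(96.5/23.5) = -37.5 mV
E_K⁺ = (61.2/1)·log₁₀(9.76/149) = -72.4 mV
Vm = (Σ gᵢEᵢ)/(Σ gᵢ) = (13·-37.5 + 12·-72.4) / (13 + 12)
= -1356.30 / 25 = -54.25 mV

-54 mV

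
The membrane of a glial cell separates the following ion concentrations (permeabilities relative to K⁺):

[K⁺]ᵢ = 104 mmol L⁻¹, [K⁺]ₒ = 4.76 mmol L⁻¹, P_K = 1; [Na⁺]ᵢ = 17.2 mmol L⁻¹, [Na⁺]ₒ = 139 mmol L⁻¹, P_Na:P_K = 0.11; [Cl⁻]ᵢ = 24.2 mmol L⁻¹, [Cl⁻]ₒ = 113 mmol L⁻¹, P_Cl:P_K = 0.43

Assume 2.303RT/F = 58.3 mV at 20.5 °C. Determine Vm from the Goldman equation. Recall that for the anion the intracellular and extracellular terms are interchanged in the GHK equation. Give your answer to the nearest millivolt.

Vm = 58.3 · log₁₀[(Σ P·[cation]ₒ + Σ P·[anion]ᵢ) / (Σ P·[cation]ᵢ + Σ P·[anion]ₒ)]
Numerator = 1×4.76 + 0.11×139 + 0.43×24.2 = 30.46
Denominator = 1×104 + 0.11×17.2 + 0.43×113 = 154.5
Vm = 58.3 · log₁₀(0.19715) = 58.3 × (-0.7052) = -41.11 mV

-41 mV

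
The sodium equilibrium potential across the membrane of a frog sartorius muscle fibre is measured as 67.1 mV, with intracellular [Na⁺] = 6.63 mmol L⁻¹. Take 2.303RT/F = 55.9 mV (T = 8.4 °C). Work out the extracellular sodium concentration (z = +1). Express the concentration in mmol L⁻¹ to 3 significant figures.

Nernst: E = (55.9/1) · log₁₀([out]/[in]), so log₁₀([out]/[in]) = 67.1 × 1 / 55.9 = 1.2004.
[out]/[in] = 10^(1.2004) = 15.86.
[out] = 15.86 × 6.63 = 105.2 mmol L⁻¹.

105 mmol L⁻¹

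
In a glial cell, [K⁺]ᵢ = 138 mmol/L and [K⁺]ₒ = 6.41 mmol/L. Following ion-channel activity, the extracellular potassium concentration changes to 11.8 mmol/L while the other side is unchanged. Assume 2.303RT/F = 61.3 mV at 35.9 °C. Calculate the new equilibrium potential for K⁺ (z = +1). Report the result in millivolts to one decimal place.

-65.5 mV

After the shift: [K⁺]_out = 11.8, [K⁺]_in = 138 mmol/L.
E_new = (61.3/1)·log₁₀(11.8/138) = 61.30 · (-1.0680) = -65.47 mV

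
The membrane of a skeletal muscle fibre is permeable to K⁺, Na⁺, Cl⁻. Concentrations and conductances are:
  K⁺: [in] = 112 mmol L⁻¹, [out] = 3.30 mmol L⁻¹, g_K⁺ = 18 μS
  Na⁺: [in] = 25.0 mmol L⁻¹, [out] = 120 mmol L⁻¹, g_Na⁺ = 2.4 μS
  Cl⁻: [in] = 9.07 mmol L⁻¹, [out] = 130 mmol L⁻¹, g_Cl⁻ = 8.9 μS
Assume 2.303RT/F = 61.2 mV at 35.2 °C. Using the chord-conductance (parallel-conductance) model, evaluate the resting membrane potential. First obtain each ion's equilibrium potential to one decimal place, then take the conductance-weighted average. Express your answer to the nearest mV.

-76 mV

E_K⁺ = (61.2/1)·log₁₀(3.30/112) = -93.7 mV
E_Na⁺ = (61.2/1)·log₁₀(120/25.0) = 41.7 mV
E_Cl⁻ = (61.2/-1)·log₁₀(130/9.07) = -70.8 mV
Vm = (Σ gᵢEᵢ)/(Σ gᵢ) = (18·-93.7 + 2.4·41.7 + 8.9·-70.8) / (18 + 2.4 + 8.9)
= -2216.64 / 29.3 = -75.65 mV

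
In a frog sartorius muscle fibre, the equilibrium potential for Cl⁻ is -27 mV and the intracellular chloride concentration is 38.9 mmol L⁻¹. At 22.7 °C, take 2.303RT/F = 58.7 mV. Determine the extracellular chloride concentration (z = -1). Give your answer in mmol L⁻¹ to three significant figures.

Nernst: E = (58.7/-1) · log₁₀([out]/[in]), so log₁₀([out]/[in]) = -27.0 × -1 / 58.7 = 0.4600.
[out]/[in] = 10^(0.4600) = 2.884.
[out] = 2.884 × 38.9 = 112.2 mmol L⁻¹.

112 mmol L⁻¹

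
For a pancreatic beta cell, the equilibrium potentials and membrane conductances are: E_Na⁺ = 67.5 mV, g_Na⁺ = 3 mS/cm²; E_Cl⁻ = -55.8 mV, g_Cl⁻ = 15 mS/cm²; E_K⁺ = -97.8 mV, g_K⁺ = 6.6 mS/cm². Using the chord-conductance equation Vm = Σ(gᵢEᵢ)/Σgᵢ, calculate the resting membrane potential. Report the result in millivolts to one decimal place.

Σ gᵢEᵢ = 3·(67.5) + 15·(-55.8) + 6.6·(-97.8) = -1279.98
Σ gᵢ = 3 + 15 + 6.6 = 24.6
Vm = -1279.98 / 24.6 = -52.03 mV

-52.0 mV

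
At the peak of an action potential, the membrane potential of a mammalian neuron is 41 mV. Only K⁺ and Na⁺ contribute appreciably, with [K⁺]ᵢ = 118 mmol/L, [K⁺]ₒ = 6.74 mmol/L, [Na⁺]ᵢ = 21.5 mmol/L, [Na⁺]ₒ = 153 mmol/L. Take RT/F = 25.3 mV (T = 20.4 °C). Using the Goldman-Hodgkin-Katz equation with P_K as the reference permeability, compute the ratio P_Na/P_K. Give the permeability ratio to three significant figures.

13.3

Let α = P_Na/P_K. GHK: Vm = 25.3·ln[(Kₒ + α·Naₒ)/(Kᵢ + α·Naᵢ)].
e^(Vm/25.3) = e^(41.0/25.3) = 5.0559
So 5.0559·(Kᵢ + α·Naᵢ) = Kₒ + α·Naₒ → α = (5.0559·118.0 − 6.74) / (153.0 − 5.0559·21.5)
α = (596.6 − 6.74) / (153.0 − 108.7) = 589.9/44.3 = 13.32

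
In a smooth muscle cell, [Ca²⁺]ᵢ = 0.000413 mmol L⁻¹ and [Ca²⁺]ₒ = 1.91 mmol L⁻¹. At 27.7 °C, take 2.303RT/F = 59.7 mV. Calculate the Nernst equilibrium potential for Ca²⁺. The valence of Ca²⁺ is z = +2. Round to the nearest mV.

E = (59.7/z) · log₁₀([Ca²⁺]_out/[Ca²⁺]_in) with z = +2.
= (59.7/2) · log₁₀(1.91/0.000413) = 29.85 · log₁₀(4625)
= 29.85 · (3.6651) = 109.40 mV

109 mV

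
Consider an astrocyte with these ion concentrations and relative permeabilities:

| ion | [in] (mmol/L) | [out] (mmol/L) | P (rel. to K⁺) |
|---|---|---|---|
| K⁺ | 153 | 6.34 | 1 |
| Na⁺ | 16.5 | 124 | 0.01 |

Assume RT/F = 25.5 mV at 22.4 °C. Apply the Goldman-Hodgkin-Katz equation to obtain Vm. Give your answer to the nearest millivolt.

Vm = 25.5 · ln[(Σ P·[cation]ₒ + Σ P·[anion]ᵢ) / (Σ P·[cation]ᵢ + Σ P·[anion]ₒ)]
Numerator = 1×6.34 + 0.01×124 = 7.58
Denominator = 1×153 + 0.01×16.5 = 153.2
Vm = 25.5 · ln(0.049489) = 25.5 × (-3.0060) = -76.65 mV

-77 mV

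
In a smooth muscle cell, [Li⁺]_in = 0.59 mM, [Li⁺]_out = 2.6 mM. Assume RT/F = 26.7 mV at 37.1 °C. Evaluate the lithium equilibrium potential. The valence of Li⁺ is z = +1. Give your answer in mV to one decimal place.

E = (26.7/z) · ln([Li⁺]_out/[Li⁺]_in) with z = +1.
= (26.7/1) · ln(2.6/0.59) = 26.70 · ln(4.407)
= 26.70 · (1.4831) = 39.60 mV

39.6 mV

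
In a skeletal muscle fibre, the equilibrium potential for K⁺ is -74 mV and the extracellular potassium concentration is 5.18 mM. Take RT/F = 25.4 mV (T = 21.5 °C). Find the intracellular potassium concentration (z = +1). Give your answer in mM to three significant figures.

Nernst: E = (25.4/1) · ln([out]/[in]), so ln([out]/[in]) = -74.0 × 1 / 25.4 = -2.9134.
[out]/[in] = e^(-2.9134) = 0.05429.
[in] = 5.18 / 0.05429 = 95.41 mM.

95.4 mM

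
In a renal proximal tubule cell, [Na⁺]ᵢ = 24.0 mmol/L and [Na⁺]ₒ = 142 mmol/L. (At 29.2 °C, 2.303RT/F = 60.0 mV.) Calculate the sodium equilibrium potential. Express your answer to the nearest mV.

46 mV

E = (60.0/z) · log₁₀([Na⁺]_out/[Na⁺]_in) with z = +1.
= (60.0/1) · log₁₀(142/24.0) = 60.00 · log₁₀(5.917)
= 60.00 · (0.7721) = 46.32 mV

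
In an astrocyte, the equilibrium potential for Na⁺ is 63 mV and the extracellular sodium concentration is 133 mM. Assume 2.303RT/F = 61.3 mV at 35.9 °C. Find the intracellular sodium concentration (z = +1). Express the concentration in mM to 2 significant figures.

Nernst: E = (61.3/1) · log₁₀([out]/[in]), so log₁₀([out]/[in]) = 63.0 × 1 / 61.3 = 1.0277.
[out]/[in] = 10^(1.0277) = 10.66.
[in] = 133 / 10.66 = 12.48 mM.

12 mM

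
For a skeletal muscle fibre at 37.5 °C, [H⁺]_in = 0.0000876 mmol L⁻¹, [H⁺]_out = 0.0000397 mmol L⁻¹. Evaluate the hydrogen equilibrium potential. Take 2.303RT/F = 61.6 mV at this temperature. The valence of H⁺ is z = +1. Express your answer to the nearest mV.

E = (61.6/z) · log₁₀([H⁺]_out/[H⁺]_in) with z = +1.
= (61.6/1) · log₁₀(0.0000397/0.0000876) = 61.60 · log₁₀(0.4532)
= 61.60 · (-0.3437) = -21.17 mV

-21 mV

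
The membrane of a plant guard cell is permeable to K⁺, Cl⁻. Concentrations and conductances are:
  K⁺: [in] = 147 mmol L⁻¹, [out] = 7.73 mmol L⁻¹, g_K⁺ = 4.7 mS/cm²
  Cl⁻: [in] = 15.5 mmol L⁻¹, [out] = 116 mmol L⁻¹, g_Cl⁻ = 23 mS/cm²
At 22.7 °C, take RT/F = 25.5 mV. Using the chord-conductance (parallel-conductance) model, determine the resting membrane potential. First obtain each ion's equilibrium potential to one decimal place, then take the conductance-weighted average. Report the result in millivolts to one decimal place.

-55.3 mV

E_K⁺ = (25.5/1)·ln(7.73/147) = -75.1 mV
E_Cl⁻ = (25.5/-1)·ln(116/15.5) = -51.3 mV
Vm = (Σ gᵢEᵢ)/(Σ gᵢ) = (4.7·-75.1 + 23·-51.3) / (4.7 + 23)
= -1532.87 / 27.7 = -55.34 mV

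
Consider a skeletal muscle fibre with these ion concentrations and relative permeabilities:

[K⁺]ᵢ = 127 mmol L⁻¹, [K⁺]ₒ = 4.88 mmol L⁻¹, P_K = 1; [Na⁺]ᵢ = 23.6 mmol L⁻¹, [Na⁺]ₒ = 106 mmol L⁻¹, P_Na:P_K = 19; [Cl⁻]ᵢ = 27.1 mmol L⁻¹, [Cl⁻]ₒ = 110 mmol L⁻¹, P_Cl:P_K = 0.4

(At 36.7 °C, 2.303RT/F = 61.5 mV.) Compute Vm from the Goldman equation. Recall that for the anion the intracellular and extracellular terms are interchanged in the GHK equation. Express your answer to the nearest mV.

32 mV

Vm = 61.5 · log₁₀[(Σ P·[cation]ₒ + Σ P·[anion]ᵢ) / (Σ P·[cation]ᵢ + Σ P·[anion]ₒ)]
Numerator = 1×4.88 + 19×106 + 0.4×27.1 = 2030
Denominator = 1×127 + 19×23.6 + 0.4×110 = 619.4
Vm = 61.5 · log₁₀(3.2769) = 61.5 × (0.5155) = 31.70 mV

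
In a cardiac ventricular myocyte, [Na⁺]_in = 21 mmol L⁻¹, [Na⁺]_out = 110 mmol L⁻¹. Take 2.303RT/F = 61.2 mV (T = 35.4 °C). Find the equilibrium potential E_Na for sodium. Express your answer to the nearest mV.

44 mV

E = (61.2/z) · log₁₀([Na⁺]_out/[Na⁺]_in) with z = +1.
= (61.2/1) · log₁₀(110/21) = 61.20 · log₁₀(5.238)
= 61.20 · (0.7192) = 44.01 mV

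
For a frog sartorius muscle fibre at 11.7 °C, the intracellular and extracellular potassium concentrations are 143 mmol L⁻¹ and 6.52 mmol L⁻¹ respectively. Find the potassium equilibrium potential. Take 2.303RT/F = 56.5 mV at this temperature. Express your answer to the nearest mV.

E = (56.5/z) · log₁₀([K⁺]_out/[K⁺]_in) with z = +1.
= (56.5/1) · log₁₀(6.52/143) = 56.50 · log₁₀(0.04559)
= 56.50 · (-1.3411) = -75.77 mV

-76 mV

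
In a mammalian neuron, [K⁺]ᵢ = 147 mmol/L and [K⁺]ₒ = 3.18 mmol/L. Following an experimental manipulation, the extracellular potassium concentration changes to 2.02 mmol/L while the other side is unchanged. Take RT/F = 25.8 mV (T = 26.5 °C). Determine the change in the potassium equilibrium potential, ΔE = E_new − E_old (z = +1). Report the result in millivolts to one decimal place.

-11.7 mV

E_old = (25.8/1)·ln(3.18/147) = -98.91 mV
E_new = (25.8/1)·ln(2.02/147) = -110.61 mV
ΔE = -110.61 − (-98.91) = -11.71 mV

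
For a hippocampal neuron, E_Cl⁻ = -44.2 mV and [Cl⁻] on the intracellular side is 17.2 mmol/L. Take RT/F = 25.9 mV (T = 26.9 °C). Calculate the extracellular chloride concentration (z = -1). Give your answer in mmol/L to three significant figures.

94.8 mmol/L

Nernst: E = (25.9/-1) · ln([out]/[in]), so ln([out]/[in]) = -44.2 × -1 / 25.9 = 1.7066.
[out]/[in] = e^(1.7066) = 5.51.
[out] = 5.51 × 17.2 = 94.77 mmol/L.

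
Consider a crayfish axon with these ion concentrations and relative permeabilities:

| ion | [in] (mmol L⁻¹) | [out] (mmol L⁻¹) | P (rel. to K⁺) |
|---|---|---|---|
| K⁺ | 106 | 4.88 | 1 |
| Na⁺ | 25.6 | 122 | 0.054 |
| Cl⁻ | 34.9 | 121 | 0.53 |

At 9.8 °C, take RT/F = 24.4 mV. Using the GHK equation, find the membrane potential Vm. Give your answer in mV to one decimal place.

Vm = 24.4 · ln[(Σ P·[cation]ₒ + Σ P·[anion]ᵢ) / (Σ P·[cation]ᵢ + Σ P·[anion]ₒ)]
Numerator = 1×4.88 + 0.054×122 + 0.53×34.9 = 29.96
Denominator = 1×106 + 0.054×25.6 + 0.53×121 = 171.5
Vm = 24.4 · ln(0.17471) = 24.4 × (-1.7446) = -42.57 mV

-42.6 mV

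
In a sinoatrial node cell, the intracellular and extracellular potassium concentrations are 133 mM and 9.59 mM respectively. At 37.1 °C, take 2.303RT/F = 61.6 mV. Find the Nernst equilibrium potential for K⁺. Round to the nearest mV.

E = (61.6/z) · log₁₀([K⁺]_out/[K⁺]_in) with z = +1.
= (61.6/1) · log₁₀(9.59/133) = 61.60 · log₁₀(0.07211)
= 61.60 · (-1.1420) = -70.35 mV

-70 mV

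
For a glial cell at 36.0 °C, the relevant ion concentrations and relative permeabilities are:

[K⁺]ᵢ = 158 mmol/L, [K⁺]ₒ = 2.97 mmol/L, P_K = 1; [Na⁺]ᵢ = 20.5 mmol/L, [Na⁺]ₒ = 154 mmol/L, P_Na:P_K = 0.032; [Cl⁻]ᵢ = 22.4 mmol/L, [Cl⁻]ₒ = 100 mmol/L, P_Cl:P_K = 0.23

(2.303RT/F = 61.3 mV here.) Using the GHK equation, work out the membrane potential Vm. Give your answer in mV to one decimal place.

Vm = 61.3 · log₁₀[(Σ P·[cation]ₒ + Σ P·[anion]ᵢ) / (Σ P·[cation]ᵢ + Σ P·[anion]ₒ)]
Numerator = 1×2.97 + 0.032×154 + 0.23×22.4 = 13.05
Denominator = 1×158 + 0.032×20.5 + 0.23×100 = 181.7
Vm = 61.3 · log₁₀(0.071839) = 61.3 × (-1.1436) = -70.11 mV

-70.1 mV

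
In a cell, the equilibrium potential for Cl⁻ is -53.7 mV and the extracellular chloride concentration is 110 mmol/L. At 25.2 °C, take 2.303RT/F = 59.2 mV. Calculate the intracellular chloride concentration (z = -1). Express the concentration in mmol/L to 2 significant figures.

Nernst: E = (59.2/-1) · log₁₀([out]/[in]), so log₁₀([out]/[in]) = -53.7 × -1 / 59.2 = 0.9071.
[out]/[in] = 10^(0.9071) = 8.074.
[in] = 110 / 8.074 = 13.62 mmol/L.

14 mmol/L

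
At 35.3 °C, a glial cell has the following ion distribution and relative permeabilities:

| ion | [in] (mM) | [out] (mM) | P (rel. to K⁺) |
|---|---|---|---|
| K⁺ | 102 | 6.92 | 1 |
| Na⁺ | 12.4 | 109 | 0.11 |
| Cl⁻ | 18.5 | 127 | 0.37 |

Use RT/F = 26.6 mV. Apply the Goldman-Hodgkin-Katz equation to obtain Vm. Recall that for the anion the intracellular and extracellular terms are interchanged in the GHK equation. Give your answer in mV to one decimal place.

-46.9 mV

Vm = 26.6 · ln[(Σ P·[cation]ₒ + Σ P·[anion]ᵢ) / (Σ P·[cation]ᵢ + Σ P·[anion]ₒ)]
Numerator = 1×6.92 + 0.11×109 + 0.37×18.5 = 25.75
Denominator = 1×102 + 0.11×12.4 + 0.37×127 = 150.4
Vm = 26.6 · ln(0.1713) = 26.6 × (-1.7644) = -46.93 mV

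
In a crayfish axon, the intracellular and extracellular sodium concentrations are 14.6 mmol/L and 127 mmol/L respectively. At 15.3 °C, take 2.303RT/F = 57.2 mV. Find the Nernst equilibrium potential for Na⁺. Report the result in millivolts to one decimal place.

53.7 mV

E = (57.2/z) · log₁₀([Na⁺]_out/[Na⁺]_in) with z = +1.
= (57.2/1) · log₁₀(127/14.6) = 57.20 · log₁₀(8.699)
= 57.20 · (0.9395) = 53.74 mV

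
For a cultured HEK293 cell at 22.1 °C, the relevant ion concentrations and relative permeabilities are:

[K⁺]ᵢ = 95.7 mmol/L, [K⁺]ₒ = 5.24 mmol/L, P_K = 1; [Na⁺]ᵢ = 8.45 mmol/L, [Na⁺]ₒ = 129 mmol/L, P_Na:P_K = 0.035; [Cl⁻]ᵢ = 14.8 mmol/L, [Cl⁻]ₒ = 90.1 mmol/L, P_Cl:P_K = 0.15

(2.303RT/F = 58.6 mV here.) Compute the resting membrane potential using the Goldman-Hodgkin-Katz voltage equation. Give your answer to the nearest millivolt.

Vm = 58.6 · log₁₀[(Σ P·[cation]ₒ + Σ P·[anion]ᵢ) / (Σ P·[cation]ᵢ + Σ P·[anion]ₒ)]
Numerator = 1×5.24 + 0.035×129 + 0.15×14.8 = 11.98
Denominator = 1×95.7 + 0.035×8.45 + 0.15×90.1 = 109.5
Vm = 58.6 · log₁₀(0.10935) = 58.6 × (-0.9612) = -56.33 mV

-56 mV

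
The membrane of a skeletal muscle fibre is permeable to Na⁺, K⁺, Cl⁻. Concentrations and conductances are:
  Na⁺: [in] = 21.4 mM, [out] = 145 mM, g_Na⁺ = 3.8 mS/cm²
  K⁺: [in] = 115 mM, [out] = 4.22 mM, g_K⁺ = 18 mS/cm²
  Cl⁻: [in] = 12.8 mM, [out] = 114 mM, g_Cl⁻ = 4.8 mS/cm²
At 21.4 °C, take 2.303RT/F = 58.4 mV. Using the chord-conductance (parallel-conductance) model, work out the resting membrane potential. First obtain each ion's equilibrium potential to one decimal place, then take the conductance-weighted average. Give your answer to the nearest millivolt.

E_Na⁺ = (58.4/1)·log₁₀(145/21.4) = 48.5 mV
E_K⁺ = (58.4/1)·log₁₀(4.22/115) = -83.8 mV
E_Cl⁻ = (58.4/-1)·log₁₀(114/12.8) = -55.5 mV
Vm = (Σ gᵢEᵢ)/(Σ gᵢ) = (3.8·48.5 + 18·-83.8 + 4.8·-55.5) / (3.8 + 18 + 4.8)
= -1590.50 / 26.6 = -59.79 mV

-60 mV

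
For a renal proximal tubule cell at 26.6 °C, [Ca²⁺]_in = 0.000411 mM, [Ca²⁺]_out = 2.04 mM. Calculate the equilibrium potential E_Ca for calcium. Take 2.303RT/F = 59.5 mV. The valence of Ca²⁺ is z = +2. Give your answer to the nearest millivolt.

E = (59.5/z) · log₁₀([Ca²⁺]_out/[Ca²⁺]_in) with z = +2.
= (59.5/2) · log₁₀(2.04/0.000411) = 29.75 · log₁₀(4964)
= 29.75 · (3.6958) = 109.95 mV

110 mV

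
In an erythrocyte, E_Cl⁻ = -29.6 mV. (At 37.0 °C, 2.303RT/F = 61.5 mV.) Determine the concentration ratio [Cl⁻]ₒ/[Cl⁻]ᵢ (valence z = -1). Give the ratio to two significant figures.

log₁₀([out]/[in]) = E·z/(61.5) = -29.6 × -1 / 61.5 = 0.4813
[out]/[in] = 10^(0.4813) = 3.029

3.0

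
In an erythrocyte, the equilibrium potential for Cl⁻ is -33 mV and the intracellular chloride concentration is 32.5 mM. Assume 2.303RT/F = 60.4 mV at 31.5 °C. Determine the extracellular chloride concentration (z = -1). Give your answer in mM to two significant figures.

110 mM

Nernst: E = (60.4/-1) · log₁₀([out]/[in]), so log₁₀([out]/[in]) = -33.0 × -1 / 60.4 = 0.5464.
[out]/[in] = 10^(0.5464) = 3.519.
[out] = 3.519 × 32.5 = 114.4 mM.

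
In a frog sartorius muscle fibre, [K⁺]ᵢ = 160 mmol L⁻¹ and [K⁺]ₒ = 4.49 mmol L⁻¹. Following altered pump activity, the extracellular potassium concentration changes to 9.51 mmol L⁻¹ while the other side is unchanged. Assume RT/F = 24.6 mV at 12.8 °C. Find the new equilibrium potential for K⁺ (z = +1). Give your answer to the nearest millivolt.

-69 mV

After the shift: [K⁺]_out = 9.51, [K⁺]_in = 160 mmol L⁻¹.
E_new = (24.6/1)·ln(9.51/160) = 24.60 · (-2.8228) = -69.44 mV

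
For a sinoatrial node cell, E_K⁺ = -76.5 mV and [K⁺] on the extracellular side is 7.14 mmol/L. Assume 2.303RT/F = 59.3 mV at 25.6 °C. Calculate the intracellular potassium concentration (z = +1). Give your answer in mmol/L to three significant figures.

Nernst: E = (59.3/1) · log₁₀([out]/[in]), so log₁₀([out]/[in]) = -76.5 × 1 / 59.3 = -1.2901.
[out]/[in] = 10^(-1.2901) = 0.05128.
[in] = 7.14 / 0.05128 = 139.2 mmol/L.

139 mmol/L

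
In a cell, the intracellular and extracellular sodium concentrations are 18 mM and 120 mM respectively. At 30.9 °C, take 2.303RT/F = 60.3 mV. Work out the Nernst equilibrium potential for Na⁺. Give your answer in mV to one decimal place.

E = (60.3/z) · log₁₀([Na⁺]_out/[Na⁺]_in) with z = +1.
= (60.3/1) · log₁₀(120/18) = 60.30 · log₁₀(6.667)
= 60.30 · (0.8239) = 49.68 mV

49.7 mV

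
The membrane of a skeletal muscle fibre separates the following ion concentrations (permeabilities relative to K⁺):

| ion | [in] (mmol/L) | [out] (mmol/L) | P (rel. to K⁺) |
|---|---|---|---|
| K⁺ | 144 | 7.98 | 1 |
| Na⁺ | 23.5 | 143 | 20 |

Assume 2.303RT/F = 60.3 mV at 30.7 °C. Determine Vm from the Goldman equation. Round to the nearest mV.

Vm = 60.3 · log₁₀[(Σ P·[cation]ₒ + Σ P·[anion]ᵢ) / (Σ P·[cation]ᵢ + Σ P·[anion]ₒ)]
Numerator = 1×7.98 + 20×143 = 2868
Denominator = 1×144 + 20×23.5 = 614
Vm = 60.3 · log₁₀(4.671) = 60.3 × (0.6694) = 40.37 mV

40 mV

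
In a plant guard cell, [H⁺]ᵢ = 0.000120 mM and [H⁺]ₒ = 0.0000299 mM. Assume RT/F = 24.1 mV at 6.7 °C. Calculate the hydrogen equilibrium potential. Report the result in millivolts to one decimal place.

-33.5 mV

E = (24.1/z) · ln([H⁺]_out/[H⁺]_in) with z = +1.
= (24.1/1) · ln(0.0000299/0.000120) = 24.10 · ln(0.2492)
= 24.10 · (-1.3896) = -33.49 mV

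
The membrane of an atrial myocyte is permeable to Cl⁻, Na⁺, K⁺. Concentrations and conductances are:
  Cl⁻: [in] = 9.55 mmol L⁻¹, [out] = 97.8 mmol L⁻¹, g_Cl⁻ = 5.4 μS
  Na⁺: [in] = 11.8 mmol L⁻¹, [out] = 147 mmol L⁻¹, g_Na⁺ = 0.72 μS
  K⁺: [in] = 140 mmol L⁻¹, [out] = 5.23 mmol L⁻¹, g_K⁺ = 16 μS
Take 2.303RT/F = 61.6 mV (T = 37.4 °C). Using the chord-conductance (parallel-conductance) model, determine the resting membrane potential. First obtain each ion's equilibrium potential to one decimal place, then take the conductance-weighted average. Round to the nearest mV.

-77 mV

E_Cl⁻ = (61.6/-1)·log₁₀(97.8/9.55) = -62.2 mV
E_Na⁺ = (61.6/1)·log₁₀(147/11.8) = 67.5 mV
E_K⁺ = (61.6/1)·log₁₀(5.23/140) = -87.9 mV
Vm = (Σ gᵢEᵢ)/(Σ gᵢ) = (5.4·-62.2 + 0.72·67.5 + 16·-87.9) / (5.4 + 0.72 + 16)
= -1693.68 / 22.12 = -76.57 mV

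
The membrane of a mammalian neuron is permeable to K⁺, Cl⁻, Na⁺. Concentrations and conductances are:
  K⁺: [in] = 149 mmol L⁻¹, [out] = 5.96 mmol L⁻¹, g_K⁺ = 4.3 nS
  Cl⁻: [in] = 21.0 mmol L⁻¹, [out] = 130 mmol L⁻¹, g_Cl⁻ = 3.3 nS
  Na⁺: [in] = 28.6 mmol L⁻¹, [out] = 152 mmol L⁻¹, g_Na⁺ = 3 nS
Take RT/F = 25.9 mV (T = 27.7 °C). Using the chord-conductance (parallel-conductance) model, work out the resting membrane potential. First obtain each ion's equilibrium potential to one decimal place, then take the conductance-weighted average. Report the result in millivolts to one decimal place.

E_K⁺ = (25.9/1)·ln(5.96/149) = -83.4 mV
E_Cl⁻ = (25.9/-1)·ln(130/21.0) = -47.2 mV
E_Na⁺ = (25.9/1)·ln(152/28.6) = 43.3 mV
Vm = (Σ gᵢEᵢ)/(Σ gᵢ) = (4.3·-83.4 + 3.3·-47.2 + 3·43.3) / (4.3 + 3.3 + 3)
= -384.48 / 10.6 = -36.27 mV

-36.3 mV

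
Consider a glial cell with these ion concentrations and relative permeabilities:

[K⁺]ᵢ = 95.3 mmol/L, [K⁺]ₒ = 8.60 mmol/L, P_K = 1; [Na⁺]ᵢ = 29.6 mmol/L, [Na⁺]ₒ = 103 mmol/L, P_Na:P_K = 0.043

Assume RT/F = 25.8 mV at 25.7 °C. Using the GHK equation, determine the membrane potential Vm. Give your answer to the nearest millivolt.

-52 mV

Vm = 25.8 · ln[(Σ P·[cation]ₒ + Σ P·[anion]ᵢ) / (Σ P·[cation]ᵢ + Σ P·[anion]ₒ)]
Numerator = 1×8.60 + 0.043×103 = 13.03
Denominator = 1×95.3 + 0.043×29.6 = 96.57
Vm = 25.8 · ln(0.13491) = 25.8 × (-2.0031) = -51.68 mV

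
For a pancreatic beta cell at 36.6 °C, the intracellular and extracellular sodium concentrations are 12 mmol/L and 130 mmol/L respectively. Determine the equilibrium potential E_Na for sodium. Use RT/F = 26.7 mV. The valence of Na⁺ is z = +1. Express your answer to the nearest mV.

64 mV

E = (26.7/z) · ln([Na⁺]_out/[Na⁺]_in) with z = +1.
= (26.7/1) · ln(130/12) = 26.70 · ln(10.83)
= 26.70 · (2.3826) = 63.62 mV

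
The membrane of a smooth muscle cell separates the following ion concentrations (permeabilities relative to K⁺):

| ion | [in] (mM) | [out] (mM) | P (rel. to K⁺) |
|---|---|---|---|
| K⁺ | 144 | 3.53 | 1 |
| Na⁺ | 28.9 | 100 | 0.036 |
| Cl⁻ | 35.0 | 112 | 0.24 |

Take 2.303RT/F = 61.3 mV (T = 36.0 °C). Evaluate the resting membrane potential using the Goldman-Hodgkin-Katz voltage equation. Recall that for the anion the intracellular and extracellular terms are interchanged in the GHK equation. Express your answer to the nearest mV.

-64 mV

Vm = 61.3 · log₁₀[(Σ P·[cation]ₒ + Σ P·[anion]ᵢ) / (Σ P·[cation]ᵢ + Σ P·[anion]ₒ)]
Numerator = 1×3.53 + 0.036×100 + 0.24×35.0 = 15.53
Denominator = 1×144 + 0.036×28.9 + 0.24×112 = 171.9
Vm = 61.3 · log₁₀(0.090333) = 61.3 × (-1.0442) = -64.01 mV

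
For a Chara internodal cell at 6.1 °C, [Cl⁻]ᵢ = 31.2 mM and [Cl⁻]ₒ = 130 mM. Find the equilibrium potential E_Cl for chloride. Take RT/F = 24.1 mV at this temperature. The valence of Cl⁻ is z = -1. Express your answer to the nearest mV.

E = (24.1/z) · ln([Cl⁻]_out/[Cl⁻]_in) with z = -1.
For an anion, dividing by z = -1 reverses the sign.
= (24.1/-1) · ln(130/31.2) = -24.10 · ln(4.167)
= -24.10 · (1.4271) = -34.39 mV

-34 mV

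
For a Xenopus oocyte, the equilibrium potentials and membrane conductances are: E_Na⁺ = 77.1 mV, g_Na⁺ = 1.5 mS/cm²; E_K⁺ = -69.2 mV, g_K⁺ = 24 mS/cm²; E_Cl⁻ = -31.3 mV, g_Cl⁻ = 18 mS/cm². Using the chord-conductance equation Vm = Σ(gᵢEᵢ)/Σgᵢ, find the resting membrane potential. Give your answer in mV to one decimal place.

Σ gᵢEᵢ = 1.5·(77.1) + 24·(-69.2) + 18·(-31.3) = -2108.55
Σ gᵢ = 1.5 + 24 + 18 = 43.5
Vm = -2108.55 / 43.5 = -48.47 mV

-48.5 mV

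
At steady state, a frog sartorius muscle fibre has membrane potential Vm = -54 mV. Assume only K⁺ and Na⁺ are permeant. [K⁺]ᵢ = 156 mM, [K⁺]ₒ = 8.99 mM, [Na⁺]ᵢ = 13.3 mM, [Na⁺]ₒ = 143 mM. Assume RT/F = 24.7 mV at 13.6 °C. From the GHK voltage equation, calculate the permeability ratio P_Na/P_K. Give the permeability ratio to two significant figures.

Let α = P_Na/P_K. GHK: Vm = 24.7·ln[(Kₒ + α·Naₒ)/(Kᵢ + α·Naᵢ)].
e^(Vm/24.7) = e^(-54.0/24.7) = 0.11234
So 0.11234·(Kᵢ + α·Naᵢ) = Kₒ + α·Naₒ → α = (0.11234·156.0 − 8.99) / (143.0 − 0.11234·13.3)
α = (17.52 − 8.99) / (143.0 − 1.494) = 8.535/141.5 = 0.06031

0.060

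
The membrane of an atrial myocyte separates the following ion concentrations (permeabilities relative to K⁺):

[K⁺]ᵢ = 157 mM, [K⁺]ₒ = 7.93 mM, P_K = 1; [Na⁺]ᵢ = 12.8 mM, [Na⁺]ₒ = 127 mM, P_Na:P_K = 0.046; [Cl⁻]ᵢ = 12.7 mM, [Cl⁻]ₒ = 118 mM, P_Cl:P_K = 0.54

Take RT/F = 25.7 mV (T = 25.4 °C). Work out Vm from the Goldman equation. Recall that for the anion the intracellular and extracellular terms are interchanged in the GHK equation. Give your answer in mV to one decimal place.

Vm = 25.7 · ln[(Σ P·[cation]ₒ + Σ P·[anion]ᵢ) / (Σ P·[cation]ᵢ + Σ P·[anion]ₒ)]
Numerator = 1×7.93 + 0.046×127 + 0.54×12.7 = 20.63
Denominator = 1×157 + 0.046×12.8 + 0.54×118 = 221.3
Vm = 25.7 · ln(0.093218) = 25.7 × (-2.3728) = -60.98 mV

-61.0 mV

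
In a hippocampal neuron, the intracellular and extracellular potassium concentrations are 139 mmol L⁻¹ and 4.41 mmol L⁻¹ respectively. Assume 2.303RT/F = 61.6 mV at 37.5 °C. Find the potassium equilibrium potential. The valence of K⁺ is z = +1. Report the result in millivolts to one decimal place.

-92.3 mV

E = (61.6/z) · log₁₀([K⁺]_out/[K⁺]_in) with z = +1.
= (61.6/1) · log₁₀(4.41/139) = 61.60 · log₁₀(0.03173)
= 61.60 · (-1.4986) = -92.31 mV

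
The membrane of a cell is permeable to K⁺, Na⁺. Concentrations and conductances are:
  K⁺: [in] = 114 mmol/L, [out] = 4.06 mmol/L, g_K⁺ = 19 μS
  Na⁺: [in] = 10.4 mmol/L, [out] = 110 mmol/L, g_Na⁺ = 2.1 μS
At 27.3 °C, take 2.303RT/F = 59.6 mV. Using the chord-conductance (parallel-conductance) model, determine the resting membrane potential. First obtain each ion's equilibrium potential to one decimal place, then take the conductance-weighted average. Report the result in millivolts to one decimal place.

-71.6 mV

E_K⁺ = (59.6/1)·log₁₀(4.06/114) = -86.3 mV
E_Na⁺ = (59.6/1)·log₁₀(110/10.4) = 61.1 mV
Vm = (Σ gᵢEᵢ)/(Σ gᵢ) = (19·-86.3 + 2.1·61.1) / (19 + 2.1)
= -1511.39 / 21.1 = -71.63 mV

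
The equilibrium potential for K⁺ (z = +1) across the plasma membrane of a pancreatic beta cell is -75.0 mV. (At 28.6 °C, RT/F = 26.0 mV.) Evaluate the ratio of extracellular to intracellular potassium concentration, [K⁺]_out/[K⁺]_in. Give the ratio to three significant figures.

ln([out]/[in]) = E·z/(26.0) = -75.0 × 1 / 26.0 = -2.8846
[out]/[in] = e^(-2.8846) = 0.05588

0.0559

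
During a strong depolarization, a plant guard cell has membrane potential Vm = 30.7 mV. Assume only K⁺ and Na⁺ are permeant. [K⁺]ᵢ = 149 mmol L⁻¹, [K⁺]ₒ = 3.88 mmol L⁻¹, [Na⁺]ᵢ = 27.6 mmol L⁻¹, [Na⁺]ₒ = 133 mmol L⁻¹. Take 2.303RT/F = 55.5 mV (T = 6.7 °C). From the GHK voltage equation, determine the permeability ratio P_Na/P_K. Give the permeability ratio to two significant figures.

15

Let α = P_Na/P_K. GHK: Vm = 55.5·log₁₀[(Kₒ + α·Naₒ)/(Kᵢ + α·Naᵢ)].
10^(Vm/55.5) = 10^(30.7/55.5) = 3.574
So 3.574·(Kᵢ + α·Naᵢ) = Kₒ + α·Naₒ → α = (3.574·149.0 − 3.88) / (133.0 − 3.574·27.6)
α = (532.5 − 3.88) / (133.0 − 98.64) = 528.6/34.36 = 15.39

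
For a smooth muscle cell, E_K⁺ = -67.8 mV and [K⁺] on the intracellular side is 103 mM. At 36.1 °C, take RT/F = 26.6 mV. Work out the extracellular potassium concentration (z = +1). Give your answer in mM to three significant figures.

Nernst: E = (26.6/1) · ln([out]/[in]), so ln([out]/[in]) = -67.8 × 1 / 26.6 = -2.5489.
[out]/[in] = e^(-2.5489) = 0.07817.
[out] = 0.07817 × 103 = 8.051 mM.

8.05 mM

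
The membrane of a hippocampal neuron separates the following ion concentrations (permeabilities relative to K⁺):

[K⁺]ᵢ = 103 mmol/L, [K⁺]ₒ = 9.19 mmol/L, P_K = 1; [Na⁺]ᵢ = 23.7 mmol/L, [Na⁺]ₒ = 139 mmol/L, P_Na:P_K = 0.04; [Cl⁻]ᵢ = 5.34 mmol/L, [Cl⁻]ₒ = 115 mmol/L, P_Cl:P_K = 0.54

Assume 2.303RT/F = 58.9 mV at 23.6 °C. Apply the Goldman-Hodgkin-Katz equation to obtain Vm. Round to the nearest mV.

-57 mV

Vm = 58.9 · log₁₀[(Σ P·[cation]ₒ + Σ P·[anion]ᵢ) / (Σ P·[cation]ᵢ + Σ P·[anion]ₒ)]
Numerator = 1×9.19 + 0.04×139 + 0.54×5.34 = 17.63
Denominator = 1×103 + 0.04×23.7 + 0.54×115 = 166
Vm = 58.9 · log₁₀(0.1062) = 58.9 × (-0.9739) = -57.36 mV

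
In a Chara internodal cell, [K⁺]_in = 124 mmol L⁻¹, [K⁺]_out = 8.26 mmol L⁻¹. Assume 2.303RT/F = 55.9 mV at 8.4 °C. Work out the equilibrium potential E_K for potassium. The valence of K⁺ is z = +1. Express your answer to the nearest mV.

E = (55.9/z) · log₁₀([K⁺]_out/[K⁺]_in) with z = +1.
= (55.9/1) · log₁₀(8.26/124) = 55.90 · log₁₀(0.06661)
= 55.90 · (-1.1764) = -65.76 mV

-66 mV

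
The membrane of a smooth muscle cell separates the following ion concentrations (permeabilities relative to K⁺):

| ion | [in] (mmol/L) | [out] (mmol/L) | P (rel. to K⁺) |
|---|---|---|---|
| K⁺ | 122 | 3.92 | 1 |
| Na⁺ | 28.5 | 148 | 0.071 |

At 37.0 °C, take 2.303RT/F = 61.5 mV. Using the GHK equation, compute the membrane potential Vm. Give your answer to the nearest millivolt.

-57 mV

Vm = 61.5 · log₁₀[(Σ P·[cation]ₒ + Σ P·[anion]ᵢ) / (Σ P·[cation]ᵢ + Σ P·[anion]ₒ)]
Numerator = 1×3.92 + 0.071×148 = 14.43
Denominator = 1×122 + 0.071×28.5 = 124
Vm = 61.5 · log₁₀(0.11633) = 61.5 × (-0.9343) = -57.46 mV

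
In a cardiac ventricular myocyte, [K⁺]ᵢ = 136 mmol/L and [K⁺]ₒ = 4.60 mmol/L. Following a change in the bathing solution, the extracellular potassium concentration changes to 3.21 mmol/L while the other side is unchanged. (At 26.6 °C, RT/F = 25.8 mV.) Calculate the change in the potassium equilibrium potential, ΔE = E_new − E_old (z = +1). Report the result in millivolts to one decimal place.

E_old = (25.8/1)·ln(4.60/136) = -87.37 mV
E_new = (25.8/1)·ln(3.21/136) = -96.66 mV
ΔE = -96.66 − (-87.37) = -9.28 mV

-9.3 mV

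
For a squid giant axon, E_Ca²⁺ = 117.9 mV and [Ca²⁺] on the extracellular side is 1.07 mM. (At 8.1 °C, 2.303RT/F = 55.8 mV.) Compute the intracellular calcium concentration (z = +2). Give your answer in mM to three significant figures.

0.0000636 mM

Nernst: E = (55.8/2) · log₁₀([out]/[in]), so log₁₀([out]/[in]) = 117.9 × 2 / 55.8 = 4.2258.
[out]/[in] = 10^(4.2258) = 1.682e+04.
[in] = 1.07 / 1.682e+04 = 6.362e-05 mM.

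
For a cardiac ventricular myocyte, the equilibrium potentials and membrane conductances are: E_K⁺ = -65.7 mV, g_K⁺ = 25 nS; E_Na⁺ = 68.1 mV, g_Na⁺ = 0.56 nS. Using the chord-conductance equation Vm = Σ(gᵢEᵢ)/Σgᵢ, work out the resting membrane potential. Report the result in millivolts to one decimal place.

-62.8 mV

Σ gᵢEᵢ = 25·(-65.7) + 0.56·(68.1) = -1604.36
Σ gᵢ = 25 + 0.56 = 25.56
Vm = -1604.36 / 25.56 = -62.77 mV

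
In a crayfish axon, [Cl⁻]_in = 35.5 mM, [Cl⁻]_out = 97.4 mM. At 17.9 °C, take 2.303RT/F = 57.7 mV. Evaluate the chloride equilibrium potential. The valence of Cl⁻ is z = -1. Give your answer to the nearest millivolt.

E = (57.7/z) · log₁₀([Cl⁻]_out/[Cl⁻]_in) with z = -1.
For an anion, dividing by z = -1 reverses the sign.
= (57.7/-1) · log₁₀(97.4/35.5) = -57.70 · log₁₀(2.744)
= -57.70 · (0.4383) = -25.29 mV

-25 mV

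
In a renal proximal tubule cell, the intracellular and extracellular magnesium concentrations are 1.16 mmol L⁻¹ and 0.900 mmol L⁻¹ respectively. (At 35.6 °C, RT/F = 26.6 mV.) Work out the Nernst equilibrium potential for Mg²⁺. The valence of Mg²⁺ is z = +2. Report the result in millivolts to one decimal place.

-3.4 mV

E = (26.6/z) · ln([Mg²⁺]_out/[Mg²⁺]_in) with z = +2.
= (26.6/2) · ln(0.900/1.16) = 13.30 · ln(0.7759)
= 13.30 · (-0.2538) = -3.38 mV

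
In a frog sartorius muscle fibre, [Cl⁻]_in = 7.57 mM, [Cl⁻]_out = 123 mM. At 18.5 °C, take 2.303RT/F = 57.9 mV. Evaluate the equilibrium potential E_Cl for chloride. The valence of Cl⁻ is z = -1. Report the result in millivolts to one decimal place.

-70.1 mV

E = (57.9/z) · log₁₀([Cl⁻]_out/[Cl⁻]_in) with z = -1.
For an anion, dividing by z = -1 reverses the sign.
= (57.9/-1) · log₁₀(123/7.57) = -57.90 · log₁₀(16.25)
= -57.90 · (1.2108) = -70.11 mV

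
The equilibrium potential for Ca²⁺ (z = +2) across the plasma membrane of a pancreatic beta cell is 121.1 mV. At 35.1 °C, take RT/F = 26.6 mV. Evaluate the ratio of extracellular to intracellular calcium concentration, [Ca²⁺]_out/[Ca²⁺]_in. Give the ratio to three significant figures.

ln([out]/[in]) = E·z/(26.6) = 121.1 × 2 / 26.6 = 9.1053
[out]/[in] = e^(9.1053) = 9003

9000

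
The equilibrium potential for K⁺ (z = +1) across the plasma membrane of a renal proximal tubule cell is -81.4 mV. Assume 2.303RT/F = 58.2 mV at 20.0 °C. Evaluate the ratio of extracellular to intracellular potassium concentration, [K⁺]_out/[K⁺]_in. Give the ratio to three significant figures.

log₁₀([out]/[in]) = E·z/(58.2) = -81.4 × 1 / 58.2 = -1.3986
[out]/[in] = 10^(-1.3986) = 0.03994

0.0399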